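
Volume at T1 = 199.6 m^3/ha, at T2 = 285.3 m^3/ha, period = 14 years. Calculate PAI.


Formula: PAI = (V_T2 - V_T1) / (T2 - T1)
Volume increment = 285.3 - 199.6 = 85.7 m^3/ha
PAI = 85.7 / 14 = 6.12 m^3/ha/year

6.12


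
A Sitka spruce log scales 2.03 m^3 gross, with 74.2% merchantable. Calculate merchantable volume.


Formula: MV = V_total * (merchantable_pct / 100)
Merchantable fraction = 74.2% / 100 = 0.742
MV = 2.03 m^3 * 0.742 = 1.506 m^3

1.506


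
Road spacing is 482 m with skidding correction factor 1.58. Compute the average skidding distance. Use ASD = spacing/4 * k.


Formula: ASD = (spacing / 4) * correction
Uncorrected distance = spacing / 4 = 482 / 4 = 120.5 m
ASD = 120.5 * 1.58 = 190 m

190


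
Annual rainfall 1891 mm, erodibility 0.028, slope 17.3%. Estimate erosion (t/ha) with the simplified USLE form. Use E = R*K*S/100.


Formula: E = R * K * S / 100  (simplified USLE)
R * K = 1891 * 0.028 = 52.948
E = 52.948 * 17.3 / 100 = 9.16 t/ha

9.16


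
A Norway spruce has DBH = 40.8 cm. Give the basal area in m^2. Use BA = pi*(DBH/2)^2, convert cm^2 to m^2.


Formula: BA = pi * (DBH/2)^2 / 10000  (cm^2 to m^2)
Radius = DBH/2 = 40.8/2 = 20.4 cm
BA = pi * 20.4^2 / 10000
   = 1307.4052 cm^2 / 10000
   = 0.1307 m^2

0.1307


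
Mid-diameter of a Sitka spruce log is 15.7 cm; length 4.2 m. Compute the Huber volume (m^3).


Huber: V = Am * L,  Am = pi*(Dm/200)^2
Am = pi*(15.7/200)^2 = 0.019359 m^2
V = 0.019359*4.2 = 0.0813 m^3

0.0813


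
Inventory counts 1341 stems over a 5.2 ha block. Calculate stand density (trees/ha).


Formula: Stand Density = N_trees / Area_ha
Density = 1341 trees / 5.2 ha
Density = 258 trees/ha

258


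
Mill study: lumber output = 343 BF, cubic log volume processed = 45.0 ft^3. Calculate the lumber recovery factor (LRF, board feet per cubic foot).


Formula: LRF = Lumber Output (BF) / Log Input (ft^3)
LRF = 343 BF / 45.0 ft^3
LRF = 7.62 BF/ft^3

7.62


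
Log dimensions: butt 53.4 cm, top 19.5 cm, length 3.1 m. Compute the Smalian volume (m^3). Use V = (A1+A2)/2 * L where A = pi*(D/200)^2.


Smalian: V = (A1 + A2)/2 * L,  A = pi*(D/200)^2
A1 = pi*(53.4/200)^2 = 0.223961 m^2
A2 = pi*(19.5/200)^2 = 0.029865 m^2
V = (0.223961+0.029865)/2*3.1 = 0.3934 m^3

0.3934


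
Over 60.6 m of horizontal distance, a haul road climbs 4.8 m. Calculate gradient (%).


Formula: Gradient = rise / run * 100
Gradient = 4.8 / 60.6 * 100 = 7.9%

7.9


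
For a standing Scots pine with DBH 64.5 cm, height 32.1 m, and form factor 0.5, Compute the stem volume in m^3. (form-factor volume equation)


Formula: V = pi * (DBH/200)^2 * H * ff
Radius = DBH/200 = 64.5/200 = 0.3225 m
Radius^2 = 0.3225^2 = 0.10400625 m^2
V = pi * 0.10400625 * 32.1 * 0.5
V = 5.244 m^3

5.244


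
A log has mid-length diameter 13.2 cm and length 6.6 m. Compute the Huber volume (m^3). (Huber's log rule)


Huber: V = Am * L,  Am = pi*(Dm/200)^2
Am = pi*(13.2/200)^2 = 0.013685 m^2
V = 0.013685*6.6 = 0.0903 m^3

0.0903


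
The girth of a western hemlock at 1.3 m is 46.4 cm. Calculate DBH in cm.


Formula: DBH = C / pi
DBH = 46.4 / pi
pi = 3.14159...
DBH = 14.8 cm

14.8


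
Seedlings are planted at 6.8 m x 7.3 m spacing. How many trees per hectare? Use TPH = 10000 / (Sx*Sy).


Formula: TPH = 10000 m^2/ha / (spacing_x * spacing_y)
Area per tree = 6.8 m * 7.3 m = 49.64 m^2
TPH = 10000 / 49.64 = 201 trees/ha

201


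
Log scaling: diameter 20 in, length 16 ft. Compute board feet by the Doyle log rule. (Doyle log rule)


Doyle: BF = (D - 4)^2 * L / 16
Adjusted diameter = 20 - 4 = 16 in
(D-4)^2 = 16^2 = 256
BF = 256 * 16 / 16 = 256 BF

256


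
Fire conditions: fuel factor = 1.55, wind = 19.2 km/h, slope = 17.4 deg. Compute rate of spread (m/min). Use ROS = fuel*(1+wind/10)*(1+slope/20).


Formula: ROS = fuel * (1 + wind/10) * (1 + slope/20)
Wind factor = 1 + 19.2/10 = 2.92
Slope factor = 1 + 17.4/20 = 1.87
ROS = 1.55 * 2.92 * 1.87 = 8.46 m/min

8.46


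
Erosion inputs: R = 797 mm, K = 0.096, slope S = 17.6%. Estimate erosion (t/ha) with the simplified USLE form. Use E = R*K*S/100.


Formula: E = R * K * S / 100  (simplified USLE)
R * K = 797 * 0.096 = 76.512
E = 76.512 * 17.6 / 100 = 13.47 t/ha

13.47


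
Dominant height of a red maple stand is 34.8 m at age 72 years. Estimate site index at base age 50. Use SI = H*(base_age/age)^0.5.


Formula: SI = H_dom * (base_age / age)^0.5
Age ratio = 50 / 72 = 0.69444
sqrt(age_ratio) = 0.83333
SI = 34.8 * 0.83333 = 29.0 m

29.0


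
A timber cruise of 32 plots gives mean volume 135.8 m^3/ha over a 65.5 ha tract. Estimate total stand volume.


Formula: Total Volume = Mean Volume per ha * Total Area
Total Volume = 135.8 m^3/ha * 65.5 ha
Total Volume = 8895 m^3

8895


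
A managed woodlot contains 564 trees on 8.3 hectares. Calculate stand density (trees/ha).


Formula: Stand Density = N_trees / Area_ha
Density = 564 trees / 8.3 ha
Density = 68 trees/ha

68


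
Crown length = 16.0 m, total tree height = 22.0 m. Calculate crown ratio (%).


Formula: Crown Ratio = (Crown Length / Total Height) * 100
CR = (16.0 m / 22.0 m) * 100
CR = 0.7273 * 100 = 72.7%

72.7


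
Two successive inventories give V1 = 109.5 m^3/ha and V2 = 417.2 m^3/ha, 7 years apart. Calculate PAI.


Formula: PAI = (V_T2 - V_T1) / (T2 - T1)
Volume increment = 417.2 - 109.5 = 307.7 m^3/ha
PAI = 307.7 / 7 = 43.96 m^3/ha/year

43.96


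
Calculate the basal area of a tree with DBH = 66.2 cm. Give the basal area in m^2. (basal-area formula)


Formula: BA = pi * (DBH/2)^2 / 10000  (cm^2 to m^2)
Radius = DBH/2 = 66.2/2 = 33.1 cm
BA = pi * 33.1^2 / 10000
   = 3441.9603 cm^2 / 10000
   = 0.3442 m^2

0.3442


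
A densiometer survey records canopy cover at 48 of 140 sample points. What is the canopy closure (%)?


Formula: Canopy closure = covered points / total points * 100
Closure = 48 / 140 * 100
Closure = 0.3429 * 100 = 34.3%

34.3


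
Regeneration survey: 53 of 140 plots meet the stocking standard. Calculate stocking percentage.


Formula: Stocking % = stocked plots / total plots * 100
Stocking = 53 / 140 * 100
Stocking = 0.3786 * 100 = 37.9%

37.9


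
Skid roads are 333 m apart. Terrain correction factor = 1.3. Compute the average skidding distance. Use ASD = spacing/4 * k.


Formula: ASD = (spacing / 4) * correction
Uncorrected distance = spacing / 4 = 333 / 4 = 83.25 m
ASD = 83.25 * 1.3 = 108 m

108


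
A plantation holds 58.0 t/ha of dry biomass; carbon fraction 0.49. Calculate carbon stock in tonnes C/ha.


Formula: Carbon Stock = Biomass * Carbon Fraction
C = 58.0 t/ha * 0.49
C = 28.4 t C/ha

28.4


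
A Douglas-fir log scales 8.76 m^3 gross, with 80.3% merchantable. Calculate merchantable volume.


Formula: MV = V_total * (merchantable_pct / 100)
Merchantable fraction = 80.3% / 100 = 0.803
MV = 8.76 m^3 * 0.803 = 7.034 m^3

7.034


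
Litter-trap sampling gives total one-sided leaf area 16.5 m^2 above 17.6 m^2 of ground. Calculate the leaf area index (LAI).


Formula: LAI = total leaf area / ground area  (dimensionless)
LAI = 16.5 m^2 / 17.6 m^2
LAI = 0.94

0.94


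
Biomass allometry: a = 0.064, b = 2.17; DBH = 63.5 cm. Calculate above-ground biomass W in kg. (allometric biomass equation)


Formula: W = a * DBH^b  (allometric power law)
DBH^b = 63.5^2.17 = 8166.1807
W = 0.064 * 8166.1807 = 522.6 kg

522.6


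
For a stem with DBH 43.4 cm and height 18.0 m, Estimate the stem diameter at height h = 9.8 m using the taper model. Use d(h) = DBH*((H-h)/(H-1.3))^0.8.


Taper: d(h) = DBH * ((H - h) / (H - 1.3))^0.8
Numerator = H - h = 18.0 - 9.8 = 8.2 m
Denominator = H - 1.3 = 18.0 - 1.3 = 16.7 m
Ratio = 8.2 / 16.7 = 0.49102
d = 43.4 * 0.49102^0.8 = 24.6 cm

24.6


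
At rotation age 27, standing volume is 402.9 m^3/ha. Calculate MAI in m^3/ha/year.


Formula: MAI = Total Volume / Stand Age
MAI = 402.9 m^3/ha / 27 years
MAI = 14.92 m^3/ha/year

14.92


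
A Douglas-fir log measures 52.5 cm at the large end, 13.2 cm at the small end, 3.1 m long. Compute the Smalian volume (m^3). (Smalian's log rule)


Smalian: V = (A1 + A2)/2 * L,  A = pi*(D/200)^2
A1 = pi*(52.5/200)^2 = 0.216475 m^2
A2 = pi*(13.2/200)^2 = 0.013685 m^2
V = (0.216475+0.013685)/2*3.1 = 0.3567 m^3

0.3567


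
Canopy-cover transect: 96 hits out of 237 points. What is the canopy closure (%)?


Formula: Canopy closure = covered points / total points * 100
Closure = 96 / 237 * 100
Closure = 0.4051 * 100 = 40.5%

40.5


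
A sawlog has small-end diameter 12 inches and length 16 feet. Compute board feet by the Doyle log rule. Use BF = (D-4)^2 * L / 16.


Doyle: BF = (D - 4)^2 * L / 16
Adjusted diameter = 12 - 4 = 8 in
(D-4)^2 = 8^2 = 64
BF = 64 * 16 / 16 = 64 BF

64


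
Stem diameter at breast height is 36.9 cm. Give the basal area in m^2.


Formula: BA = pi * (DBH/2)^2 / 10000  (cm^2 to m^2)
Radius = DBH/2 = 36.9/2 = 18.45 cm
BA = pi * 18.45^2 / 10000
   = 1069.406 cm^2 / 10000
   = 0.1069 m^2

0.1069


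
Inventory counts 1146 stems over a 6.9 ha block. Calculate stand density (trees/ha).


Formula: Stand Density = N_trees / Area_ha
Density = 1146 trees / 6.9 ha
Density = 166 trees/ha

166


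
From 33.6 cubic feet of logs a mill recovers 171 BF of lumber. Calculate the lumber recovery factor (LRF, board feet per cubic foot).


Formula: LRF = Lumber Output (BF) / Log Input (ft^3)
LRF = 171 BF / 33.6 ft^3
LRF = 5.09 BF/ft^3

5.09


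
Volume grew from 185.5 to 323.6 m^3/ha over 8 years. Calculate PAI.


Formula: PAI = (V_T2 - V_T1) / (T2 - T1)
Volume increment = 323.6 - 185.5 = 138.1 m^3/ha
PAI = 138.1 / 8 = 17.26 m^3/ha/year

17.26


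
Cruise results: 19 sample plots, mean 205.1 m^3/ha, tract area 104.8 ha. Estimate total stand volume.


Formula: Total Volume = Mean Volume per ha * Total Area
Total Volume = 205.1 m^3/ha * 104.8 ha
Total Volume = 21494 m^3

21494


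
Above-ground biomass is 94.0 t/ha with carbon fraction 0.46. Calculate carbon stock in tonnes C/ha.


Formula: Carbon Stock = Biomass * Carbon Fraction
C = 94.0 t/ha * 0.46
C = 43.2 t C/ha

43.2


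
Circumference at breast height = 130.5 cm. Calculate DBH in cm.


Formula: DBH = C / pi
DBH = 130.5 / pi
pi = 3.14159...
DBH = 41.5 cm

41.5


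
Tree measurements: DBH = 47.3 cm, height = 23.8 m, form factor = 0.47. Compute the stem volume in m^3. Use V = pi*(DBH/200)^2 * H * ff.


Formula: V = pi * (DBH/200)^2 * H * ff
Radius = DBH/200 = 47.3/200 = 0.2365 m
Radius^2 = 0.2365^2 = 0.05593225 m^2
V = pi * 0.05593225 * 23.8 * 0.47
V = 1.966 m^3

1.966


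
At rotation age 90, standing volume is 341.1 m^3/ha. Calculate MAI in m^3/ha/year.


Formula: MAI = Total Volume / Stand Age
MAI = 341.1 m^3/ha / 90 years
MAI = 3.79 m^3/ha/year

3.79


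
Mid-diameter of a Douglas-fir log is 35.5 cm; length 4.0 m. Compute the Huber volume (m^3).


Huber: V = Am * L,  Am = pi*(Dm/200)^2
Am = pi*(35.5/200)^2 = 0.09898 m^2
V = 0.09898*4.0 = 0.3959 m^3

0.3959


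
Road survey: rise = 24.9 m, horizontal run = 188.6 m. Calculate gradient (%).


Formula: Gradient = rise / run * 100
Gradient = 24.9 / 188.6 * 100 = 13.2%

13.2


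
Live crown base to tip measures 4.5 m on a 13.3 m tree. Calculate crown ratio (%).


Formula: Crown Ratio = (Crown Length / Total Height) * 100
CR = (4.5 m / 13.3 m) * 100
CR = 0.3383 * 100 = 33.8%

33.8


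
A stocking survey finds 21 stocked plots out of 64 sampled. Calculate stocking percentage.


Formula: Stocking % = stocked plots / total plots * 100
Stocking = 21 / 64 * 100
Stocking = 0.3281 * 100 = 32.8%

32.8


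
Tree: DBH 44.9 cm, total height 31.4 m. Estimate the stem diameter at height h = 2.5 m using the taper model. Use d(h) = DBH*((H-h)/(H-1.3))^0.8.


Taper: d(h) = DBH * ((H - h) / (H - 1.3))^0.8
Numerator = H - h = 31.4 - 2.5 = 28.9 m
Denominator = H - 1.3 = 31.4 - 1.3 = 30.1 m
Ratio = 28.9 / 30.1 = 0.96013
d = 44.9 * 0.96013^0.8 = 43.5 cm

43.5


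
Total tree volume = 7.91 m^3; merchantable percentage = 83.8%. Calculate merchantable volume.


Formula: MV = V_total * (merchantable_pct / 100)
Merchantable fraction = 83.8% / 100 = 0.838
MV = 7.91 m^3 * 0.838 = 6.629 m^3

6.629


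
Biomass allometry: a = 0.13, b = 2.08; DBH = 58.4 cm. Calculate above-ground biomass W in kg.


Formula: W = a * DBH^b  (allometric power law)
DBH^b = 58.4^2.08 = 4722.1385
W = 0.13 * 4722.1385 = 613.9 kg

613.9


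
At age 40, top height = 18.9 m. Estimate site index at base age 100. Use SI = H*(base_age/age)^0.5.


Formula: SI = H_dom * (base_age / age)^0.5
Age ratio = 100 / 40 = 2.5
sqrt(age_ratio) = 1.58114
SI = 18.9 * 1.58114 = 29.9 m

29.9


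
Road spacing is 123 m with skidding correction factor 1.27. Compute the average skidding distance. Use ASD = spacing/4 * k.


Formula: ASD = (spacing / 4) * correction
Uncorrected distance = spacing / 4 = 123 / 4 = 30.75 m
ASD = 30.75 * 1.27 = 39 m

39


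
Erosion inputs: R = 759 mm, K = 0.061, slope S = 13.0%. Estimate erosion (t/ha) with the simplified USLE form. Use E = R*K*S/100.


Formula: E = R * K * S / 100  (simplified USLE)
R * K = 759 * 0.061 = 46.299
E = 46.299 * 13.0 / 100 = 6.02 t/ha

6.02


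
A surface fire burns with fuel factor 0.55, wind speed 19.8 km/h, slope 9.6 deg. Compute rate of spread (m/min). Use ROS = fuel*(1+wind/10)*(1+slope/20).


Formula: ROS = fuel * (1 + wind/10) * (1 + slope/20)
Wind factor = 1 + 19.8/10 = 2.98
Slope factor = 1 + 9.6/20 = 1.48
ROS = 0.55 * 2.98 * 1.48 = 2.43 m/min

2.43


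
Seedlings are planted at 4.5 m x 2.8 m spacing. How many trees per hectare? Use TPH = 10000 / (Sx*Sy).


Formula: TPH = 10000 m^2/ha / (spacing_x * spacing_y)
Area per tree = 4.5 m * 2.8 m = 12.6 m^2
TPH = 10000 / 12.6 = 794 trees/ha

794


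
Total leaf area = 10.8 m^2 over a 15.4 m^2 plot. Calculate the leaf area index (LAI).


Formula: LAI = total leaf area / ground area  (dimensionless)
LAI = 10.8 m^2 / 15.4 m^2
LAI = 0.7

0.7


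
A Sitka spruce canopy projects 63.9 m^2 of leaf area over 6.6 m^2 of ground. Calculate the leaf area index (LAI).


Formula: LAI = total leaf area / ground area  (dimensionless)
LAI = 63.9 m^2 / 6.6 m^2
LAI = 9.68

9.68


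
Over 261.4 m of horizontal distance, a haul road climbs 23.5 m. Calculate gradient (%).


Formula: Gradient = rise / run * 100
Gradient = 23.5 / 261.4 * 100 = 9.0%

9.0


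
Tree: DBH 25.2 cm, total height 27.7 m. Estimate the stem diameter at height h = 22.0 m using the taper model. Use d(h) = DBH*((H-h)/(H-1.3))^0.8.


Taper: d(h) = DBH * ((H - h) / (H - 1.3))^0.8
Numerator = H - h = 27.7 - 22.0 = 5.7 m
Denominator = H - 1.3 = 27.7 - 1.3 = 26.4 m
Ratio = 5.7 / 26.4 = 0.21591
d = 25.2 * 0.21591^0.8 = 7.4 cm

7.4


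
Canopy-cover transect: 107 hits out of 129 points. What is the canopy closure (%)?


Formula: Canopy closure = covered points / total points * 100
Closure = 107 / 129 * 100
Closure = 0.8295 * 100 = 82.9%

82.9


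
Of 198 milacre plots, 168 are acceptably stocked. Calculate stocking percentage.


Formula: Stocking % = stocked plots / total plots * 100
Stocking = 168 / 198 * 100
Stocking = 0.8485 * 100 = 84.8%

84.8


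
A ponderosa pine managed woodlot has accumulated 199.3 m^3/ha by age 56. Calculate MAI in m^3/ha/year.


Formula: MAI = Total Volume / Stand Age
MAI = 199.3 m^3/ha / 56 years
MAI = 3.56 m^3/ha/year

3.56


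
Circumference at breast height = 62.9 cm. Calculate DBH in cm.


Formula: DBH = C / pi
DBH = 62.9 / pi
pi = 3.14159...
DBH = 20.0 cm

20.0


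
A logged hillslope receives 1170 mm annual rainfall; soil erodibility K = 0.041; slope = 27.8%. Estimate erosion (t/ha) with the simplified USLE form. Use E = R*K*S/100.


Formula: E = R * K * S / 100  (simplified USLE)
R * K = 1170 * 0.041 = 47.97
E = 47.97 * 27.8 / 100 = 13.34 t/ha

13.34


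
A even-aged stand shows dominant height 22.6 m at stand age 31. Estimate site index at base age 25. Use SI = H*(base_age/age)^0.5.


Formula: SI = H_dom * (base_age / age)^0.5
Age ratio = 25 / 31 = 0.80645
sqrt(age_ratio) = 0.89803
SI = 22.6 * 0.89803 = 20.3 m

20.3


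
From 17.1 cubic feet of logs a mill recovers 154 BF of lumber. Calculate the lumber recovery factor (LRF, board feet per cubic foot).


Formula: LRF = Lumber Output (BF) / Log Input (ft^3)
LRF = 154 BF / 17.1 ft^3
LRF = 9.01 BF/ft^3

9.01


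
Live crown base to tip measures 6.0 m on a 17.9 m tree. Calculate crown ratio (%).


Formula: Crown Ratio = (Crown Length / Total Height) * 100
CR = (6.0 m / 17.9 m) * 100
CR = 0.3352 * 100 = 33.5%

33.5


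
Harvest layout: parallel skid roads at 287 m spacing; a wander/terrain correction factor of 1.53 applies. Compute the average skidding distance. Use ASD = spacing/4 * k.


Formula: ASD = (spacing / 4) * correction
Uncorrected distance = spacing / 4 = 287 / 4 = 71.75 m
ASD = 71.75 * 1.53 = 110 m

110


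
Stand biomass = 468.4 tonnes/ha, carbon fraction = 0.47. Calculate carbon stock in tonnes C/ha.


Formula: Carbon Stock = Biomass * Carbon Fraction
C = 468.4 t/ha * 0.47
C = 220.1 t C/ha

220.1


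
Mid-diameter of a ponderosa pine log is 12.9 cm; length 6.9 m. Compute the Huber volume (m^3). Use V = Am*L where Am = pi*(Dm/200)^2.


Huber: V = Am * L,  Am = pi*(Dm/200)^2
Am = pi*(12.9/200)^2 = 0.01307 m^2
V = 0.01307*6.9 = 0.0902 m^3

0.0902


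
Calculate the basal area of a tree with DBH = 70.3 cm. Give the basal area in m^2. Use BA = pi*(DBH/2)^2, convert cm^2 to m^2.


Formula: BA = pi * (DBH/2)^2 / 10000  (cm^2 to m^2)
Radius = DBH/2 = 70.3/2 = 35.15 cm
BA = pi * 35.15^2 / 10000
   = 3881.5084 cm^2 / 10000
   = 0.3882 m^2

0.3882


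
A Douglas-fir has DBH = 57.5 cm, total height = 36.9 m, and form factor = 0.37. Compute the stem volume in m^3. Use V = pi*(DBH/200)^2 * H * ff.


Formula: V = pi * (DBH/200)^2 * H * ff
Radius = DBH/200 = 57.5/200 = 0.2875 m
Radius^2 = 0.2875^2 = 0.08265625 m^2
V = pi * 0.08265625 * 36.9 * 0.37
V = 3.545 m^3

3.545


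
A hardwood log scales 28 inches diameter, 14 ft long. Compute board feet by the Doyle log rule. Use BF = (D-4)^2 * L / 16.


Doyle: BF = (D - 4)^2 * L / 16
Adjusted diameter = 28 - 4 = 24 in
(D-4)^2 = 24^2 = 576
BF = 576 * 14 / 16 = 504 BF

504


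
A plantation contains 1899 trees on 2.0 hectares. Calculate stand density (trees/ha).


Formula: Stand Density = N_trees / Area_ha
Density = 1899 trees / 2.0 ha
Density = 950 trees/ha

950


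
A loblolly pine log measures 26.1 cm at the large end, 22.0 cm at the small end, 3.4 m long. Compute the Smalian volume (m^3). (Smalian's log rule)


Smalian: V = (A1 + A2)/2 * L,  A = pi*(D/200)^2
A1 = pi*(26.1/200)^2 = 0.053502 m^2
A2 = pi*(22.0/200)^2 = 0.038013 m^2
V = (0.053502+0.038013)/2*3.4 = 0.1556 m^3

0.1556


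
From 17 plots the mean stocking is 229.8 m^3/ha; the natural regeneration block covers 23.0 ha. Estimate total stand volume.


Formula: Total Volume = Mean Volume per ha * Total Area
Total Volume = 229.8 m^3/ha * 23.0 ha
Total Volume = 5285 m^3

5285


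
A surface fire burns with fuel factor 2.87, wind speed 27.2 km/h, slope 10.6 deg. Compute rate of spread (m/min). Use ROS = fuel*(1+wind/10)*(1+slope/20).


Formula: ROS = fuel * (1 + wind/10) * (1 + slope/20)
Wind factor = 1 + 27.2/10 = 3.72
Slope factor = 1 + 10.6/20 = 1.53
ROS = 2.87 * 3.72 * 1.53 = 16.33 m/min

16.33


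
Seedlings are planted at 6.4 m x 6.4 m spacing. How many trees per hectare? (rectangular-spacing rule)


Formula: TPH = 10000 m^2/ha / (spacing_x * spacing_y)
Area per tree = 6.4 m * 6.4 m = 40.96 m^2
TPH = 10000 / 40.96 = 244 trees/ha

244


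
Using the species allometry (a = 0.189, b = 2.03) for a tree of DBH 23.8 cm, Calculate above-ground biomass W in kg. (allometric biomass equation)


Formula: W = a * DBH^b  (allometric power law)
DBH^b = 23.8^2.03 = 622.9472
W = 0.189 * 622.9472 = 117.7 kg

117.7


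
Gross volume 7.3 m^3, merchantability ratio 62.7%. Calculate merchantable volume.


Formula: MV = V_total * (merchantable_pct / 100)
Merchantable fraction = 62.7% / 100 = 0.627
MV = 7.3 m^3 * 0.627 = 4.577 m^3

4.577


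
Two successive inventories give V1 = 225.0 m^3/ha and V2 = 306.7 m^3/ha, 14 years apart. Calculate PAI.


Formula: PAI = (V_T2 - V_T1) / (T2 - T1)
Volume increment = 306.7 - 225.0 = 81.7 m^3/ha
PAI = 81.7 / 14 = 5.84 m^3/ha/year

5.84


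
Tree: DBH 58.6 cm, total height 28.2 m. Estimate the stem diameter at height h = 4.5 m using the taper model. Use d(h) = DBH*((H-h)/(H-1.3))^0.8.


Taper: d(h) = DBH * ((H - h) / (H - 1.3))^0.8
Numerator = H - h = 28.2 - 4.5 = 23.7 m
Denominator = H - 1.3 = 28.2 - 1.3 = 26.9 m
Ratio = 23.7 / 26.9 = 0.88104
d = 58.6 * 0.88104^0.8 = 53.0 cm

53.0


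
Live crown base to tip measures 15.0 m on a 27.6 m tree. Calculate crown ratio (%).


Formula: Crown Ratio = (Crown Length / Total Height) * 100
CR = (15.0 m / 27.6 m) * 100
CR = 0.5435 * 100 = 54.3%

54.3


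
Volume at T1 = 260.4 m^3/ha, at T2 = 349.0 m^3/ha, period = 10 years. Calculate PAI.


Formula: PAI = (V_T2 - V_T1) / (T2 - T1)
Volume increment = 349.0 - 260.4 = 88.6 m^3/ha
PAI = 88.6 / 10 = 8.86 m^3/ha/year

8.86


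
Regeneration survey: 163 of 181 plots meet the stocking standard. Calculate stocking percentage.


Formula: Stocking % = stocked plots / total plots * 100
Stocking = 163 / 181 * 100
Stocking = 0.9006 * 100 = 90.1%

90.1


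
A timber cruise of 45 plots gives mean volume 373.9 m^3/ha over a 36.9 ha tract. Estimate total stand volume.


Formula: Total Volume = Mean Volume per ha * Total Area
Total Volume = 373.9 m^3/ha * 36.9 ha
Total Volume = 13797 m^3

13797


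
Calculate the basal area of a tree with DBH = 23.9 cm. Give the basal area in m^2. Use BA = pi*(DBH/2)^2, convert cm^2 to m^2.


Formula: BA = pi * (DBH/2)^2 / 10000  (cm^2 to m^2)
Radius = DBH/2 = 23.9/2 = 11.95 cm
BA = pi * 11.95^2 / 10000
   = 448.6273 cm^2 / 10000
   = 0.0449 m^2

0.0449


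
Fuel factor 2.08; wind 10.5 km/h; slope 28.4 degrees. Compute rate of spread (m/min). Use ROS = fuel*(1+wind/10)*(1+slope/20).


Formula: ROS = fuel * (1 + wind/10) * (1 + slope/20)
Wind factor = 1 + 10.5/10 = 2.05
Slope factor = 1 + 28.4/20 = 2.42
ROS = 2.08 * 2.05 * 2.42 = 10.32 m/min

10.32


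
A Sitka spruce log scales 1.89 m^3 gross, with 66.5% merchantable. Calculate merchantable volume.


Formula: MV = V_total * (merchantable_pct / 100)
Merchantable fraction = 66.5% / 100 = 0.665
MV = 1.89 m^3 * 0.665 = 1.257 m^3

1.257


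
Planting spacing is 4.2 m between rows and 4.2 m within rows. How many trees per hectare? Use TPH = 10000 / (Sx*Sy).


Formula: TPH = 10000 m^2/ha / (spacing_x * spacing_y)
Area per tree = 4.2 m * 4.2 m = 17.64 m^2
TPH = 10000 / 17.64 = 567 trees/ha

567


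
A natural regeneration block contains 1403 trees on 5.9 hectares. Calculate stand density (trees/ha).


Formula: Stand Density = N_trees / Area_ha
Density = 1403 trees / 5.9 ha
Density = 238 trees/ha

238


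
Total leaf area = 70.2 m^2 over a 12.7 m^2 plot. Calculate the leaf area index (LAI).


Formula: LAI = total leaf area / ground area  (dimensionless)
LAI = 70.2 m^2 / 12.7 m^2
LAI = 5.53

5.53


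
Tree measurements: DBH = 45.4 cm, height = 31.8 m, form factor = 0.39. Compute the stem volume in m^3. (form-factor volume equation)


Formula: V = pi * (DBH/200)^2 * H * ff
Radius = DBH/200 = 45.4/200 = 0.227 m
Radius^2 = 0.227^2 = 0.051529 m^2
V = pi * 0.051529 * 31.8 * 0.39
V = 2.008 m^3

2.008


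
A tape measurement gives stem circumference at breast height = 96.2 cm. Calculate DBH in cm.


Formula: DBH = C / pi
DBH = 96.2 / pi
pi = 3.14159...
DBH = 30.6 cm

30.6


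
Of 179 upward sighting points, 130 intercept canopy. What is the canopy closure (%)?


Formula: Canopy closure = covered points / total points * 100
Closure = 130 / 179 * 100
Closure = 0.7263 * 100 = 72.6%

72.6


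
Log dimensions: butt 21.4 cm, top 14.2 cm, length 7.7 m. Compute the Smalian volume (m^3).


Smalian: V = (A1 + A2)/2 * L,  A = pi*(D/200)^2
A1 = pi*(21.4/200)^2 = 0.035968 m^2
A2 = pi*(14.2/200)^2 = 0.015837 m^2
V = (0.035968+0.015837)/2*7.7 = 0.1994 m^3

0.1994


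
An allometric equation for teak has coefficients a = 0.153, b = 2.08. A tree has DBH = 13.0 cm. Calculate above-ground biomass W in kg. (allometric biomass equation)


Formula: W = a * DBH^b  (allometric power law)
DBH^b = 13.0^2.08 = 207.4924
W = 0.153 * 207.4924 = 31.7 kg

31.7


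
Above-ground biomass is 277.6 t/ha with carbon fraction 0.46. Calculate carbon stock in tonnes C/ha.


Formula: Carbon Stock = Biomass * Carbon Fraction
C = 277.6 t/ha * 0.46
C = 127.7 t C/ha

127.7


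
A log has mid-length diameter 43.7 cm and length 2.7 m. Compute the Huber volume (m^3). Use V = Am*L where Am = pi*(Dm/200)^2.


Huber: V = Am * L,  Am = pi*(Dm/200)^2
Am = pi*(43.7/200)^2 = 0.149987 m^2
V = 0.149987*2.7 = 0.405 m^3

0.405


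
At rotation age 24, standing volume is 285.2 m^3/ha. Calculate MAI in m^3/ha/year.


Formula: MAI = Total Volume / Stand Age
MAI = 285.2 m^3/ha / 24 years
MAI = 11.88 m^3/ha/year

11.88


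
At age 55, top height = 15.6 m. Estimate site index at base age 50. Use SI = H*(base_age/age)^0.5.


Formula: SI = H_dom * (base_age / age)^0.5
Age ratio = 50 / 55 = 0.90909
sqrt(age_ratio) = 0.95346
SI = 15.6 * 0.95346 = 14.9 m

14.9


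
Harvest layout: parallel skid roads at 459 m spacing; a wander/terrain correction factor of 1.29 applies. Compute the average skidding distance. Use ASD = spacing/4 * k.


Formula: ASD = (spacing / 4) * correction
Uncorrected distance = spacing / 4 = 459 / 4 = 114.75 m
ASD = 114.75 * 1.29 = 148 m

148


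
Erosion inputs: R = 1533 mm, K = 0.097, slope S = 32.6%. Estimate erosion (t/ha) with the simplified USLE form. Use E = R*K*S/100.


Formula: E = R * K * S / 100  (simplified USLE)
R * K = 1533 * 0.097 = 148.701
E = 148.701 * 32.6 / 100 = 48.48 t/ha

48.48


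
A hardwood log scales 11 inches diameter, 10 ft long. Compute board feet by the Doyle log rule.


Doyle: BF = (D - 4)^2 * L / 16
Adjusted diameter = 11 - 4 = 7 in
(D-4)^2 = 7^2 = 49
BF = 49 * 10 / 16 = 31 BF

31


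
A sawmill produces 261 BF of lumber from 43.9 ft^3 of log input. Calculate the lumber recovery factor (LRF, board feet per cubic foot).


Formula: LRF = Lumber Output (BF) / Log Input (ft^3)
LRF = 261 BF / 43.9 ft^3
LRF = 5.95 BF/ft^3

5.95


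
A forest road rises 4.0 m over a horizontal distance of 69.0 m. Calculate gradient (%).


Formula: Gradient = rise / run * 100
Gradient = 4.0 / 69.0 * 100 = 5.8%

5.8


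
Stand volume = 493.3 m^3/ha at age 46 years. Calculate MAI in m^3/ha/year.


Formula: MAI = Total Volume / Stand Age
MAI = 493.3 m^3/ha / 46 years
MAI = 10.72 m^3/ha/year

10.72


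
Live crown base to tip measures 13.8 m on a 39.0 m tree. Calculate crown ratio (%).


Formula: Crown Ratio = (Crown Length / Total Height) * 100
CR = (13.8 m / 39.0 m) * 100
CR = 0.3538 * 100 = 35.4%

35.4


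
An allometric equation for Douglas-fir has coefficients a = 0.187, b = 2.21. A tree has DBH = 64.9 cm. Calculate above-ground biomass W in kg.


Formula: W = a * DBH^b  (allometric power law)
DBH^b = 64.9^2.21 = 10117.2104
W = 0.187 * 10117.2104 = 1891.9 kg

1891.9


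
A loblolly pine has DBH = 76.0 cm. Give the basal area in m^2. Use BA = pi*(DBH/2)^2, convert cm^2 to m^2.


Formula: BA = pi * (DBH/2)^2 / 10000  (cm^2 to m^2)
Radius = DBH/2 = 76.0/2 = 38.0 cm
BA = pi * 38.0^2 / 10000
   = 4536.4598 cm^2 / 10000
   = 0.4536 m^2

0.4536


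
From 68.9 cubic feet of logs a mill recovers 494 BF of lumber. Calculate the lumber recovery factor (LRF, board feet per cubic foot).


Formula: LRF = Lumber Output (BF) / Log Input (ft^3)
LRF = 494 BF / 68.9 ft^3
LRF = 7.17 BF/ft^3

7.17


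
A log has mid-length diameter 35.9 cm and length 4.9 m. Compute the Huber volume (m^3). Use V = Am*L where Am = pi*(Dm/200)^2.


Huber: V = Am * L,  Am = pi*(Dm/200)^2
Am = pi*(35.9/200)^2 = 0.101223 m^2
V = 0.101223*4.9 = 0.496 m^3

0.496


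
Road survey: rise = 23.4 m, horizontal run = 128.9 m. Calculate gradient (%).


Formula: Gradient = rise / run * 100
Gradient = 23.4 / 128.9 * 100 = 18.2%

18.2


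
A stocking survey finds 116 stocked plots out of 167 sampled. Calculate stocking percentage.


Formula: Stocking % = stocked plots / total plots * 100
Stocking = 116 / 167 * 100
Stocking = 0.6946 * 100 = 69.5%

69.5


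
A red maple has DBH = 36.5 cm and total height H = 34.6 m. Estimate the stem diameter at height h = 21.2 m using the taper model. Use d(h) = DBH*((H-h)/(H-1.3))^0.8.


Taper: d(h) = DBH * ((H - h) / (H - 1.3))^0.8
Numerator = H - h = 34.6 - 21.2 = 13.4 m
Denominator = H - 1.3 = 34.6 - 1.3 = 33.3 m
Ratio = 13.4 / 33.3 = 0.4024
d = 36.5 * 0.4024^0.8 = 17.6 cm

17.6


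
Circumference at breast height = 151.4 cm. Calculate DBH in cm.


Formula: DBH = C / pi
DBH = 151.4 / pi
pi = 3.14159...
DBH = 48.2 cm

48.2


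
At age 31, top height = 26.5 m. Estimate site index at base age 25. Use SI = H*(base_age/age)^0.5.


Formula: SI = H_dom * (base_age / age)^0.5
Age ratio = 25 / 31 = 0.80645
sqrt(age_ratio) = 0.89803
SI = 26.5 * 0.89803 = 23.8 m

23.8


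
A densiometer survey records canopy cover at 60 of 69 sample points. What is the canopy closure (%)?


Formula: Canopy closure = covered points / total points * 100
Closure = 60 / 69 * 100
Closure = 0.8696 * 100 = 87.0%

87.0


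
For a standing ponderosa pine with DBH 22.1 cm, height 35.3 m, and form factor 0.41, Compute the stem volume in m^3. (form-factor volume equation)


Formula: V = pi * (DBH/200)^2 * H * ff
Radius = DBH/200 = 22.1/200 = 0.1105 m
Radius^2 = 0.1105^2 = 0.01221025 m^2
V = pi * 0.01221025 * 35.3 * 0.41
V = 0.555 m^3

0.555


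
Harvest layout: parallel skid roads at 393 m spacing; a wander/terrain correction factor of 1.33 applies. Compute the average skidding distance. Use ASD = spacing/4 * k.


Formula: ASD = (spacing / 4) * correction
Uncorrected distance = spacing / 4 = 393 / 4 = 98.25 m
ASD = 98.25 * 1.33 = 131 m

131


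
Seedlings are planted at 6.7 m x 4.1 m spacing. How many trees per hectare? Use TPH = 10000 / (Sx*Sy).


Formula: TPH = 10000 m^2/ha / (spacing_x * spacing_y)
Area per tree = 6.7 m * 4.1 m = 27.47 m^2
TPH = 10000 / 27.47 = 364 trees/ha

364


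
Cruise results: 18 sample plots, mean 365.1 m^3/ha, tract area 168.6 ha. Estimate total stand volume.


Formula: Total Volume = Mean Volume per ha * Total Area
Total Volume = 365.1 m^3/ha * 168.6 ha
Total Volume = 61556 m^3

61556


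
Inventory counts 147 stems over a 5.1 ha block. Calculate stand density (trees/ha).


Formula: Stand Density = N_trees / Area_ha
Density = 147 trees / 5.1 ha
Density = 29 trees/ha

29


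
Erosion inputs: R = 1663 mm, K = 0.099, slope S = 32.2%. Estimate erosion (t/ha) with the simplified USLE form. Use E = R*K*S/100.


Formula: E = R * K * S / 100  (simplified USLE)
R * K = 1663 * 0.099 = 164.637
E = 164.637 * 32.2 / 100 = 53.01 t/ha

53.01


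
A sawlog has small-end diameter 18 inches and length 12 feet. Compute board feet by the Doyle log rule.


Doyle: BF = (D - 4)^2 * L / 16
Adjusted diameter = 18 - 4 = 14 in
(D-4)^2 = 14^2 = 196
BF = 196 * 12 / 16 = 147 BF

147


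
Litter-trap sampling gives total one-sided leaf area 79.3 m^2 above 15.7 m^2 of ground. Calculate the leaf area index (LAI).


Formula: LAI = total leaf area / ground area  (dimensionless)
LAI = 79.3 m^2 / 15.7 m^2
LAI = 5.05

5.05


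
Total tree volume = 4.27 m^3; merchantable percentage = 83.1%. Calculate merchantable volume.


Formula: MV = V_total * (merchantable_pct / 100)
Merchantable fraction = 83.1% / 100 = 0.831
MV = 4.27 m^3 * 0.831 = 3.548 m^3

3.548


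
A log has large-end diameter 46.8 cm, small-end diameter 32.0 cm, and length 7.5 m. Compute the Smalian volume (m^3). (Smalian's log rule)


Smalian: V = (A1 + A2)/2 * L,  A = pi*(D/200)^2
A1 = pi*(46.8/200)^2 = 0.172021 m^2
A2 = pi*(32.0/200)^2 = 0.080425 m^2
V = (0.172021+0.080425)/2*7.5 = 0.9467 m^3

0.9467


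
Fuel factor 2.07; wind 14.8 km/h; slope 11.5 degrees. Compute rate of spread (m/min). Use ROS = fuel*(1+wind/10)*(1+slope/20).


Formula: ROS = fuel * (1 + wind/10) * (1 + slope/20)
Wind factor = 1 + 14.8/10 = 2.48
Slope factor = 1 + 11.5/20 = 1.575
ROS = 2.07 * 2.48 * 1.575 = 8.09 m/min

8.09


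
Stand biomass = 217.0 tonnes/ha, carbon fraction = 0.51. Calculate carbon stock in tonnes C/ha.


Formula: Carbon Stock = Biomass * Carbon Fraction
C = 217.0 t/ha * 0.51
C = 110.7 t C/ha

110.7


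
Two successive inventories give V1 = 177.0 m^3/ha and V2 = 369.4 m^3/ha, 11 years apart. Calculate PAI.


Formula: PAI = (V_T2 - V_T1) / (T2 - T1)
Volume increment = 369.4 - 177.0 = 192.4 m^3/ha
PAI = 192.4 / 11 = 17.49 m^3/ha/year

17.49


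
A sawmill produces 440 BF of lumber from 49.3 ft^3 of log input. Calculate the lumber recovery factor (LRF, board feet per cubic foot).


Formula: LRF = Lumber Output (BF) / Log Input (ft^3)
LRF = 440 BF / 49.3 ft^3
LRF = 8.92 BF/ft^3

8.92


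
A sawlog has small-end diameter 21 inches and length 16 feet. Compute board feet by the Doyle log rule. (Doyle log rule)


Doyle: BF = (D - 4)^2 * L / 16
Adjusted diameter = 21 - 4 = 17 in
(D-4)^2 = 17^2 = 289
BF = 289 * 16 / 16 = 289 BF

289


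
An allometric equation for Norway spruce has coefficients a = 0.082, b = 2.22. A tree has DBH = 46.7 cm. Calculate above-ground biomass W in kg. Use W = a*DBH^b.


Formula: W = a * DBH^b  (allometric power law)
DBH^b = 46.7^2.22 = 5080.2312
W = 0.082 * 5080.2312 = 416.6 kg

416.6


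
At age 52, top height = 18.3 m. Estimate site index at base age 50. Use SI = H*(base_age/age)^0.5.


Formula: SI = H_dom * (base_age / age)^0.5
Age ratio = 50 / 52 = 0.96154
sqrt(age_ratio) = 0.98058
SI = 18.3 * 0.98058 = 17.9 m

17.9


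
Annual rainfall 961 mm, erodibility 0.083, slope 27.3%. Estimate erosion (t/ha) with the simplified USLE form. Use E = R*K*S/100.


Formula: E = R * K * S / 100  (simplified USLE)
R * K = 961 * 0.083 = 79.763
E = 79.763 * 27.3 / 100 = 21.78 t/ha

21.78


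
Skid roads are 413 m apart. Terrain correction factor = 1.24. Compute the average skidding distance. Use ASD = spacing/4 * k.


Formula: ASD = (spacing / 4) * correction
Uncorrected distance = spacing / 4 = 413 / 4 = 103.25 m
ASD = 103.25 * 1.24 = 128 m

128


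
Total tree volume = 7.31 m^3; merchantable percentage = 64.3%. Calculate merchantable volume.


Formula: MV = V_total * (merchantable_pct / 100)
Merchantable fraction = 64.3% / 100 = 0.643
MV = 7.31 m^3 * 0.643 = 4.7 m^3

4.7


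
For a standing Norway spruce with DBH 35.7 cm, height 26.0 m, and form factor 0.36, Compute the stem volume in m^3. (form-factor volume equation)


Formula: V = pi * (DBH/200)^2 * H * ff
Radius = DBH/200 = 35.7/200 = 0.1785 m
Radius^2 = 0.1785^2 = 0.03186225 m^2
V = pi * 0.03186225 * 26.0 * 0.36
V = 0.937 m^3

0.937


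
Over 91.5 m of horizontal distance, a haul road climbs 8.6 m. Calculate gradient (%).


Formula: Gradient = rise / run * 100
Gradient = 8.6 / 91.5 * 100 = 9.4%

9.4


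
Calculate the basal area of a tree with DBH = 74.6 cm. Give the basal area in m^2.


Formula: BA = pi * (DBH/2)^2 / 10000  (cm^2 to m^2)
Radius = DBH/2 = 74.6/2 = 37.3 cm
BA = pi * 37.3^2 / 10000
   = 4370.8664 cm^2 / 10000
   = 0.4371 m^2

0.4371


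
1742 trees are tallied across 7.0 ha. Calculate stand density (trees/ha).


Formula: Stand Density = N_trees / Area_ha
Density = 1742 trees / 7.0 ha
Density = 249 trees/ha

249


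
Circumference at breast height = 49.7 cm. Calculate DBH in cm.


Formula: DBH = C / pi
DBH = 49.7 / pi
pi = 3.14159...
DBH = 15.8 cm

15.8


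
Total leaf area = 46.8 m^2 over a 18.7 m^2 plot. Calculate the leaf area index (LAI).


Formula: LAI = total leaf area / ground area  (dimensionless)
LAI = 46.8 m^2 / 18.7 m^2
LAI = 2.5

2.5


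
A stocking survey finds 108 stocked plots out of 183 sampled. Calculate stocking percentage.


Formula: Stocking % = stocked plots / total plots * 100
Stocking = 108 / 183 * 100
Stocking = 0.5902 * 100 = 59.0%

59.0


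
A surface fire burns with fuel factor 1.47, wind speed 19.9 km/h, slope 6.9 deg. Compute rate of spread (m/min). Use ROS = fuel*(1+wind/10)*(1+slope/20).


Formula: ROS = fuel * (1 + wind/10) * (1 + slope/20)
Wind factor = 1 + 19.9/10 = 2.99
Slope factor = 1 + 6.9/20 = 1.345
ROS = 1.47 * 2.99 * 1.345 = 5.91 m/min

5.91


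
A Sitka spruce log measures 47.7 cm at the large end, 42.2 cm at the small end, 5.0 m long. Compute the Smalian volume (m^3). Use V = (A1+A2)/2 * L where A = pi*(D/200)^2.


Smalian: V = (A1 + A2)/2 * L,  A = pi*(D/200)^2
A1 = pi*(47.7/200)^2 = 0.178701 m^2
A2 = pi*(42.2/200)^2 = 0.139867 m^2
V = (0.178701+0.139867)/2*5.0 = 0.7964 m^3

0.7964


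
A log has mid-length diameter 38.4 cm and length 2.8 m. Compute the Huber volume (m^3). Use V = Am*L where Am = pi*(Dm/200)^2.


Huber: V = Am * L,  Am = pi*(Dm/200)^2
Am = pi*(38.4/200)^2 = 0.115812 m^2
V = 0.115812*2.8 = 0.3243 m^3

0.3243


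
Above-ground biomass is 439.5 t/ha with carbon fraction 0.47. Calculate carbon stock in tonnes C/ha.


Formula: Carbon Stock = Biomass * Carbon Fraction
C = 439.5 t/ha * 0.47
C = 206.6 t C/ha

206.6


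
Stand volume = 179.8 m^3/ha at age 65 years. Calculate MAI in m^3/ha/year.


Formula: MAI = Total Volume / Stand Age
MAI = 179.8 m^3/ha / 65 years
MAI = 2.77 m^3/ha/year

2.77


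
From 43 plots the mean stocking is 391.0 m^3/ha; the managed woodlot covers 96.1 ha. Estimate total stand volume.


Formula: Total Volume = Mean Volume per ha * Total Area
Total Volume = 391.0 m^3/ha * 96.1 ha
Total Volume = 37575 m^3

37575


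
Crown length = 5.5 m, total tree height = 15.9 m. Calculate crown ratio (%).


Formula: Crown Ratio = (Crown Length / Total Height) * 100
CR = (5.5 m / 15.9 m) * 100
CR = 0.3459 * 100 = 34.6%

34.6


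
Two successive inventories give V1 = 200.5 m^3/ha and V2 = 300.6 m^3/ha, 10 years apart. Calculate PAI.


Formula: PAI = (V_T2 - V_T1) / (T2 - T1)
Volume increment = 300.6 - 200.5 = 100.1 m^3/ha
PAI = 100.1 / 10 = 10.01 m^3/ha/year

10.01


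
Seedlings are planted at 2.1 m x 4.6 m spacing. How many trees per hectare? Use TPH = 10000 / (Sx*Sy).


Formula: TPH = 10000 m^2/ha / (spacing_x * spacing_y)
Area per tree = 2.1 m * 4.6 m = 9.66 m^2
TPH = 10000 / 9.66 = 1035 trees/ha

1035


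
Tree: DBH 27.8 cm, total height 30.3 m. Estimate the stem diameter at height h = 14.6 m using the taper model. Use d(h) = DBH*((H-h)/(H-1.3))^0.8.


Taper: d(h) = DBH * ((H - h) / (H - 1.3))^0.8
Numerator = H - h = 30.3 - 14.6 = 15.7 m
Denominator = H - 1.3 = 30.3 - 1.3 = 29.0 m
Ratio = 15.7 / 29.0 = 0.54138
d = 27.8 * 0.54138^0.8 = 17.0 cm

17.0


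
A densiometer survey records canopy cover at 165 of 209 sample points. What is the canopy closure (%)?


Formula: Canopy closure = covered points / total points * 100
Closure = 165 / 209 * 100
Closure = 0.7895 * 100 = 78.9%

78.9


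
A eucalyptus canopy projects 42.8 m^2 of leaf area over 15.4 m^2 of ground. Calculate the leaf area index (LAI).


Formula: LAI = total leaf area / ground area  (dimensionless)
LAI = 42.8 m^2 / 15.4 m^2
LAI = 2.78

2.78


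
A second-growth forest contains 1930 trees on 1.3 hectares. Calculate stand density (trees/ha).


Formula: Stand Density = N_trees / Area_ha
Density = 1930 trees / 1.3 ha
Density = 1485 trees/ha

1485


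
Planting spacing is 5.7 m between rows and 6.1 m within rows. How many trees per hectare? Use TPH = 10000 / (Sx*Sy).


Formula: TPH = 10000 m^2/ha / (spacing_x * spacing_y)
Area per tree = 5.7 m * 6.1 m = 34.77 m^2
TPH = 10000 / 34.77 = 288 trees/ha

288
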